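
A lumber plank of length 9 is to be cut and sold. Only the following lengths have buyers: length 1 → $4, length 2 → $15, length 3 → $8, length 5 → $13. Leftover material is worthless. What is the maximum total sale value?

Let best[k] be the best obtainable value from length k. For each k, try every first piece i and keep the best of price[i] + best[k−i].
best[1] = 4
best[2] = 15
best[3] = 19  (first piece 1, then best[2]=15)
best[4] = 30  (first piece 2, then best[2]=15)
best[5] = 34  (first piece 1, then best[4]=30)
best[6] = 45  (first piece 2, then best[4]=30)
best[7] = 49  (first piece 1, then best[6]=45)
best[8] = 60  (first piece 2, then best[6]=45)
best[9] = 64  (first piece 1, then best[8]=60)
One optimal cutting: 2 + 2 + 2 + 2 + 1 → $64.

64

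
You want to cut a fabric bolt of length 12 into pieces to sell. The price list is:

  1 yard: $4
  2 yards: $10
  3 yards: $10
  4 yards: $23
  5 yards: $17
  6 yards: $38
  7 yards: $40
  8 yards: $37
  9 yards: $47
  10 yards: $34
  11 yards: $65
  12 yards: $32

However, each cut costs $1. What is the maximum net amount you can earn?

Build net[k] bottom-up: net[k] = max over allowed piece i of (p[i] + net[k−i]) − 1 per cut.
net[1] = 4
net[2] = max(4+4-1, 10+0) = 10
net[3] = max(4+10-1, 10+4-1, 10+0) = 13
net[4] = max(4+13-1, 10+10-1, 10+4-1, 23+0) = 23
net[5] = max(4+23-1, 10+13-1, 10+10-1, 23+4-1, 17+0) = 26
net[6] = max(4+26-1, 10+23-1, 10+13-1, 23+10-1, 17+4-1, 38+0) = 38
net[7] = max(4+38-1, 10+26-1, 10+23-1, …, 38+4-1, 40+0) = 41
net[8] = max(4+41-1, 10+38-1, 10+26-1, …, 40+4-1, 37+0) = 47
net[9] = max(4+47-1, 10+41-1, 10+38-1, …, 37+4-1, 47+0) = 50
net[10] = max(4+50-1, 10+47-1, 10+41-1, …, 47+4-1, 34+0) = 60
net[11] = max(4+60-1, 10+50-1, 10+47-1, …, 34+4-1, 65+0) = 65
net[12] = max(4+65-1, 10+60-1, 10+50-1, …, 65+4-1, 32+0) = 75
One optimal plan: pieces 6 + 6 (1 cut) → $76 − $1 = $75.

75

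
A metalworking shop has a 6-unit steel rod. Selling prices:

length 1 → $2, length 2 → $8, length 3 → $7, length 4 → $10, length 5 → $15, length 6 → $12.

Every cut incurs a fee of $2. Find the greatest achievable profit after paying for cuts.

20

Let net[k] be the best obtainable value from length k. For each k, try every first piece i and keep the best of price[i] + net[k−i] minus the 2 cut fee when i<k.
net[1] = 2
net[2] = max(2+2-2, 8+0) = 8
net[3] = max(2+8-2, 8+2-2, 7+0) = 8
net[4] = max(2+8-2, 8+8-2, 7+2-2, 10+0) = 14
net[5] = max(2+14-2, 8+8-2, 7+8-2, 10+2-2, 15+0) = 15
net[6] = max(2+15-2, 8+14-2, 7+8-2, 10+8-2, 15+2-2, 12+0) = 20
One optimal plan: pieces 2 + 2 + 2 (2 cuts) → $24 − $4 = $20.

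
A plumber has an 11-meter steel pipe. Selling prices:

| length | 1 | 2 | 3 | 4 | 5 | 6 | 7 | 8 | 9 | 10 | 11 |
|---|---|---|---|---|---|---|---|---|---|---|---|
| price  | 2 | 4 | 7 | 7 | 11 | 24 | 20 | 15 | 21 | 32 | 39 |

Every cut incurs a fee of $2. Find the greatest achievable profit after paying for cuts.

39

Let v[k] be the best obtainable value from length k. For each k, try every first piece i and keep the best of price[i] + v[k−i] minus the 2 cut fee when i<k.
v[1] = 2
v[2] = 4
v[3] = 7
v[4] = 7  (first piece 1, then v[3]=7)
v[5] = 11
v[6] = 24
v[7] = 24  (first piece 1, then v[6]=24)
v[8] = 26  (first piece 2, then v[6]=24)
v[9] = 29  (first piece 3, then v[6]=24)
v[10] = 32
v[11] = 39
Best is to make no cuts and sell whole for $39.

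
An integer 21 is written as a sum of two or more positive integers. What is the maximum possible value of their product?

2187

Define prod[k] = max over 1≤i<k of i · max(k−i, prod[k−i]); the inner max lets the remainder stay uncut if that's better.
Small cases: prod[2]=1, prod[3]=2, prod[4]=4, prod[5]=6, prod[6]=9, prod[7]=12, prod[8]=18, prod[9]=27, prod[10]=36, prod[11]=54, prod[12]=81, prod[13]=108, prod[14]=162.
prod[15] = 3×max(12,81) = 3×81 = 243
prod[16] = 2×max(14,162) = 2×162 = 324
prod[17] = 2×max(15,243) = 2×243 = 486
prod[18] = 3×max(15,243) = 3×243 = 729
prod[19] = 2×max(17,486) = 2×486 = 972
prod[20] = 2×max(18,729) = 2×729 = 1458
prod[21] = 3×max(18,729) = 3×729 = 2187
One optimal split: 3 + 3 + 3 + 3 + 3 + 3 + 3; product 3×3×3×3×3×3×3 = 2187.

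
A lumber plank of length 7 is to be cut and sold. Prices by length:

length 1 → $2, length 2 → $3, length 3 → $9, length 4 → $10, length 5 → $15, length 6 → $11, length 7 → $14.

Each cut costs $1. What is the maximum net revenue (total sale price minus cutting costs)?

Consider every possible first cut. v[k] is the best of p[i]+v[k−i] over all sellable i≤k, charging 1 whenever i<k.
v[1] = 2
v[2] = 3  (first piece 1, then v[1]=2)
v[3] = 9
v[4] = 10  (first piece 1, then v[3]=9)
v[5] = 15
v[6] = 17  (first piece 3, then v[3]=9)
v[7] = 18  (first piece 1, then v[6]=17)
One optimal plan: pieces 3 + 3 + 1 (2 cuts) → $20 − $2 = $18.

18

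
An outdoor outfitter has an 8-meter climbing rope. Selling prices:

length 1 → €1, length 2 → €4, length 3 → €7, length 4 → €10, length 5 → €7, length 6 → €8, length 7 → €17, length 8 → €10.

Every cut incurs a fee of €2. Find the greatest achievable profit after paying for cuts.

18

Build v[k] bottom-up: v[k] = max over allowed piece i of (p[i] + v[k−i]) − 2 per cut.
v[1] = 1
v[2] = max(1+1-2, 4+0) = 4
v[3] = max(1+4-2, 4+1-2, 7+0) = 7
v[4] = max(1+7-2, 4+4-2, 7+1-2, 10+0) = 10
v[5] = max(1+10-2, 4+7-2, 7+4-2, 10+1-2, 7+0) = 9
v[6] = max(1+9-2, 4+10-2, 7+7-2, 10+4-2, 7+1-2, 8+0) = 12
v[7] = max(1+12-2, 4+9-2, 7+10-2, …, 8+1-2, 17+0) = 17
v[8] = max(1+17-2, 4+12-2, 7+9-2, …, 17+1-2, 10+0) = 18
One optimal plan: pieces 4 + 4 (1 cut) → €20 − €2 = €18.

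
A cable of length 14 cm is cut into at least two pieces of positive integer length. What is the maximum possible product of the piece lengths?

162

Let P[k] be the best product for length k (with at least one cut). For each first piece i, the rest contributes max(k−i, P[k−i]).
P[2] = 1×max(1,0) = 1×1 = 1
P[3] = 1×max(2,1) = 1×2 = 2
P[4] = 2×max(2,1) = 2×2 = 4
P[5] = 2×max(3,2) = 2×3 = 6
P[6] = 3×max(3,2) = 3×3 = 9
P[7] = 2×max(5,6) = 2×6 = 12
P[8] = 2×max(6,9) = 2×9 = 18
P[9] = 3×max(6,9) = 3×9 = 27
P[10] = 2×max(8,18) = 2×18 = 36
P[11] = 2×max(9,27) = 2×27 = 54
P[12] = 3×max(9,27) = 3×27 = 81
P[13] = 2×max(11,54) = 2×54 = 108
P[14] = 2×max(12,81) = 2×81 = 162
One optimal split: 3 + 3 + 3 + 3 + 2; product 3×3×3×3×2 = 162.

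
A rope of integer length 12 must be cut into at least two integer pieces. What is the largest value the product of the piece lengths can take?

81

Fill P[k] for k=2..12: at each k try every first piece i and multiply by the better of (k−i) uncut or P[k−i].
P[2] = 1·max(1,0) = 1·1 = 1
P[3] = 1·max(2,1) = 1·2 = 2
P[4] = 2·max(2,1) = 2·2 = 4
P[5] = 2·max(3,2) = 2·3 = 6
P[6] = 3·max(3,2) = 3·3 = 9
P[7] = 2·max(5,6) = 2·6 = 12
P[8] = 2·max(6,9) = 2·9 = 18
P[9] = 3·max(6,9) = 3·9 = 27
P[10] = 2·max(8,18) = 2·18 = 36
P[11] = 2·max(9,27) = 2·27 = 54
P[12] = 3·max(9,27) = 3·27 = 81
One optimal split: 3 + 3 + 3 + 3; product 3·3·3·3 = 81.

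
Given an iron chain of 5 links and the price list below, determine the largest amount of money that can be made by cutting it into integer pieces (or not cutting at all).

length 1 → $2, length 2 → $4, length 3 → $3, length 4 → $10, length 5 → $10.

Build v[k] bottom-up: v[k] = max over allowed piece i of (p[i] + v[k−i]).
v[1] = 2
v[2] = max(2+2, 4+0) = 4
v[3] = max(2+4, 4+2, 3+0) = 6
v[4] = max(2+6, 4+4, 3+2, 10+0) = 10
v[5] = max(2+10, 4+6, 3+4, 10+2, 10+0) = 12
One optimal cutting: 4 + 1 → $10 + $2 = $12.

12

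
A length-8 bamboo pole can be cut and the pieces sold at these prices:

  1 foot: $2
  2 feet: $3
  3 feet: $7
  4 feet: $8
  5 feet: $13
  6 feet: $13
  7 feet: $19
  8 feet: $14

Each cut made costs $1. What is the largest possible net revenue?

20

Build net[k] bottom-up: net[k] = max over allowed piece i of (p[i] + net[k−i]) − 1 per cut.
net[1] = 2
net[2] = 3  (first piece 1, then net[1]=2)
net[3] = 7
net[4] = 8  (first piece 1, then net[3]=7)
net[5] = 13
net[6] = 14  (first piece 1, then net[5]=13)
net[7] = 19
net[8] = 20  (first piece 1, then net[7]=19)
One optimal plan: pieces 7 + 1 (1 cut) → $21 − $1 = $20.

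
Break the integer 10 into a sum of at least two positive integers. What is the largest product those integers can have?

Fill P[k] for k=2..10: at each k try every first piece i and multiply by the better of (k−i) uncut or P[k−i].
Small cases: P[2]=1.
P[3] = 1×max(2,1) = 1×2 = 2
P[4] = 2×max(2,1) = 2×2 = 4
P[5] = 2×max(3,2) = 2×3 = 6
P[6] = 3×max(3,2) = 3×3 = 9
P[7] = 2×max(5,6) = 2×6 = 12
P[8] = 2×max(6,9) = 2×9 = 18
P[9] = 3×max(6,9) = 3×9 = 27
P[10] = 2×max(8,18) = 2×18 = 36
One optimal split: 3 + 3 + 2 + 2; product 3×3×2×2 = 36.

36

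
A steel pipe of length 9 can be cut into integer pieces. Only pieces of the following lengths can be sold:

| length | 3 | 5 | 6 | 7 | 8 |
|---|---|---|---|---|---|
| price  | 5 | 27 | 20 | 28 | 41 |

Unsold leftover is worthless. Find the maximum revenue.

Consider every possible first cut. best[k] is the best of p[i]+best[k−i] over all sellable i≤k.
best[1] = 0
best[2] = 0
best[3] = 5
best[4] = 5
best[5] = 27
best[6] = 27
best[7] = 28
best[8] = 41
best[9] = 41
One optimal cutting: pieces 8 with 1 meter of scrap → $41.

41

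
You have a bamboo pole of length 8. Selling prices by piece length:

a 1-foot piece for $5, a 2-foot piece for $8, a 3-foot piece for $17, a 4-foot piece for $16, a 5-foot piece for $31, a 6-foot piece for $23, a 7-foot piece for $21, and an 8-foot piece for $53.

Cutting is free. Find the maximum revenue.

Consider every possible first cut. r[k] is the best of p[i]+r[k−i] over all sellable i≤k.
r[1] = 5
r[2] = 10  (first piece 1, then r[1]=5)
r[3] = 17
r[4] = 22  (first piece 1, then r[3]=17)
r[5] = 31
r[6] = 36  (first piece 1, then r[5]=31)
r[7] = 41  (first piece 1, then r[6]=36)
r[8] = 53
Best is to sell the whole 8-foot piece uncut for $53.

53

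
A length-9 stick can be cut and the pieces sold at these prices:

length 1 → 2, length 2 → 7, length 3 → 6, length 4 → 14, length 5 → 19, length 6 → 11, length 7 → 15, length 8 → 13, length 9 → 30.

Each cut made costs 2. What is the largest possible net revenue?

Let v[k] be the best obtainable value from length k. For each k, try every first piece i and keep the best of price[i] + v[k−i] minus the 2 cut fee when i<k.
v[1] = 2
v[2] = 7
v[3] = 7  (first piece 1, then v[2]=7)
v[4] = 14
v[5] = 19
v[6] = 19  (first piece 1, then v[5]=19)
v[7] = 24  (first piece 2, then v[5]=19)
v[8] = 26  (first piece 4, then v[4]=14)
v[9] = 31  (first piece 4, then v[5]=19)
One optimal plan: pieces 5 + 4 (1 cut) → 33 − 2 = 31.

31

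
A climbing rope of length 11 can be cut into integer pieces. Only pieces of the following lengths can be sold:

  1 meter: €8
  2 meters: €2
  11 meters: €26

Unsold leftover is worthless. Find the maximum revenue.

88

Build r[k] bottom-up: r[k] = max over allowed piece i of (p[i] + r[k−i]).
r[1] = 8
r[2] = max(8+8, 2+0) = 16
r[3] = max(8+16, 2+8) = 24
r[4] = max(8+24, 2+16) = 32
r[5] = max(8+32, 2+24) = 40
r[6] = max(8+40, 2+32) = 48
r[7] = max(8+48, 2+40) = 56
r[8] = max(8+56, 2+48) = 64
r[9] = max(8+64, 2+56) = 72
r[10] = max(8+72, 2+64) = 80
r[11] = max(8+80, 2+72, 26+0) = 88
One optimal cutting: 1 + 1 + 1 + 1 + 1 + 1 + 1 + 1 + 1 + 1 + 1 → €88.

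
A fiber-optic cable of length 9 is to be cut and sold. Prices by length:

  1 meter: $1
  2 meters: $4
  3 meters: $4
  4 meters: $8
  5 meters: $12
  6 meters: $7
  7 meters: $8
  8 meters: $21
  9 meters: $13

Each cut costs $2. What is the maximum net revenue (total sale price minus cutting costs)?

Build r[k] bottom-up: r[k] = max over allowed piece i of (p[i] + r[k−i]) − 2 per cut.
r[1] = 1
r[2] = max(1+1-2, 4+0) = 4
r[3] = max(1+4-2, 4+1-2, 4+0) = 4
r[4] = max(1+4-2, 4+4-2, 4+1-2, 8+0) = 8
r[5] = max(1+8-2, 4+4-2, 4+4-2, 8+1-2, 12+0) = 12
r[6] = max(1+12-2, 4+8-2, 4+4-2, 8+4-2, 12+1-2, 7+0) = 11
r[7] = max(1+11-2, 4+12-2, 4+8-2, …, 7+1-2, 8+0) = 14
r[8] = max(1+14-2, 4+11-2, 4+12-2, …, 8+1-2, 21+0) = 21
r[9] = max(1+21-2, 4+14-2, 4+11-2, …, 21+1-2, 13+0) = 20
One optimal plan: pieces 8 + 1 (1 cut) → $22 − $2 = $20.

20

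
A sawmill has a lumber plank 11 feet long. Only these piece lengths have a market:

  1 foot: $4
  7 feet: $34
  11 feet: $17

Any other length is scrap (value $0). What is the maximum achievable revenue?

Build r[k] bottom-up: r[k] = max over allowed piece i of (p[i] + r[k−i]).
r[1] = 4
r[2] = 8  (first piece 1, then r[1]=4)
r[3] = 12  (first piece 1, then r[2]=8)
r[4] = 16  (first piece 1, then r[3]=12)
r[5] = 20  (first piece 1, then r[4]=16)
r[6] = 24  (first piece 1, then r[5]=20)
r[7] = max(4+24, 34+0) = 34
r[8] = max(4+34, 34+4) = 38
r[9] = max(4+38, 34+8) = 42
r[10] = max(4+42, 34+12) = 46
r[11] = max(4+46, 34+16, 17+0) = 50
One optimal cutting: 7 + 1 + 1 + 1 + 1 → $50.

50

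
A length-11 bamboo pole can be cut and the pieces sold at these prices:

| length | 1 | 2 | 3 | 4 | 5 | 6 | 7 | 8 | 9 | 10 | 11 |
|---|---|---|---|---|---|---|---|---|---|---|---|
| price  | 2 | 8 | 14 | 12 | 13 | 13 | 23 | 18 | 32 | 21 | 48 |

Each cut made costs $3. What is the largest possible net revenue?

48

Build r[k] bottom-up: r[k] = max over allowed piece i of (p[i] + r[k−i]) − 3 per cut.
r[1] = 2
r[2] = max(2+2-3, 8+0) = 8
r[3] = max(2+8-3, 8+2-3, 14+0) = 14
r[4] = max(2+14-3, 8+8-3, 14+2-3, 12+0) = 13
r[5] = max(2+13-3, 8+14-3, 14+8-3, 12+2-3, 13+0) = 19
r[6] = max(2+19-3, 8+13-3, 14+14-3, 12+8-3, 13+2-3, 13+0) = 25
r[7] = max(2+25-3, 8+19-3, 14+13-3, …, 13+2-3, 23+0) = 24
r[8] = max(2+24-3, 8+25-3, 14+19-3, …, 23+2-3, 18+0) = 30
r[9] = max(2+30-3, 8+24-3, 14+25-3, …, 18+2-3, 32+0) = 36
r[10] = max(2+36-3, 8+30-3, 14+24-3, …, 32+2-3, 21+0) = 35
r[11] = max(2+35-3, 8+36-3, 14+30-3, …, 21+2-3, 48+0) = 48
Best is to make no cuts and sell whole for $48.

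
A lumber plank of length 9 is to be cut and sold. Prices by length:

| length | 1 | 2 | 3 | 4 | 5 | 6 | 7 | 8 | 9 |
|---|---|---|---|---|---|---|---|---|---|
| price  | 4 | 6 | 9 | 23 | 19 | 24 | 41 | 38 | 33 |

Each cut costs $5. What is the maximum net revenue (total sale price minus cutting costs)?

Build v[k] bottom-up: v[k] = max over allowed piece i of (p[i] + v[k−i]) − 5 per cut.
v[1] = 4
v[2] = max(4+4-5, 6+0) = 6
v[3] = max(4+6-5, 6+4-5, 9+0) = 9
v[4] = max(4+9-5, 6+6-5, 9+4-5, 23+0) = 23
v[5] = max(4+23-5, 6+9-5, 9+6-5, 23+4-5, 19+0) = 22
v[6] = max(4+22-5, 6+23-5, 9+9-5, 23+6-5, 19+4-5, 24+0) = 24
v[7] = max(4+24-5, 6+22-5, 9+23-5, …, 24+4-5, 41+0) = 41
v[8] = max(4+41-5, 6+24-5, 9+22-5, …, 41+4-5, 38+0) = 41
v[9] = max(4+41-5, 6+41-5, 9+24-5, …, 38+4-5, 33+0) = 42
One optimal plan: pieces 7 + 2 (1 cut) → $47 − $5 = $42.

42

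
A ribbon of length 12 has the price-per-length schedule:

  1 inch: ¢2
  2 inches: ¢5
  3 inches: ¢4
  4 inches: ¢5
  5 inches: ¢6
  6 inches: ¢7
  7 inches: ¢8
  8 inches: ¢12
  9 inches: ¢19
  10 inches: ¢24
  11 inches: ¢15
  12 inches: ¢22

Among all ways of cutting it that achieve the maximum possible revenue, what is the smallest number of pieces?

Consider every possible first cut. r[k] is the best of p[i]+r[k−i] over all sellable i≤k.
r[1] = 2
r[2] = max(2+2, 5+0) = 5
r[3] = max(2+5, 5+2, 4+0) = 7
r[4] = max(2+7, 5+5, 4+2, 5+0) = 10
r[5] = max(2+10, 5+7, 4+5, 5+2, 6+0) = 12
r[6] = max(2+12, 5+10, 4+7, 5+5, 6+2, 7+0) = 15
r[7] = max(2+15, 5+12, 4+10, …, 7+2, 8+0) = 17
r[8] = max(2+17, 5+15, 4+12, …, 8+2, 12+0) = 20
r[9] = max(2+20, 5+17, 4+15, …, 12+2, 19+0) = 22
r[10] = max(2+22, 5+20, 4+17, …, 19+2, 24+0) = 25
r[11] = max(2+25, 5+22, 4+20, …, 24+2, 15+0) = 27
r[12] = max(2+27, 5+25, 4+22, …, 15+2, 22+0) = 30
Maximum revenue is ¢30.
Now minimize piece count subject to staying optimal: for each k, pieces[k] = 1 + min over i with p[i]+r[k−i]=r[k] of pieces[k−i].
pieces[9] = 5
pieces[10] = 5
pieces[11] = 6
pieces[12] = 6

6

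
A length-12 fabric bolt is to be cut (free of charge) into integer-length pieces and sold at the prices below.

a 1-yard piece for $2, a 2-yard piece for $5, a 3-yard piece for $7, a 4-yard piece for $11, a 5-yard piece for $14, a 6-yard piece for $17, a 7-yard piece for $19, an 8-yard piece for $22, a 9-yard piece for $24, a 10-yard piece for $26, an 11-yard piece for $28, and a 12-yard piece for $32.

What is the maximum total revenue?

Consider every possible first cut. R[k] is the best of p[i]+R[k−i] over all sellable i≤k.
R[1] = 2
R[2] = max(2+2, 5+0) = 5
R[3] = max(2+5, 5+2, 7+0) = 7
R[4] = max(2+7, 5+5, 7+2, 11+0) = 11
R[5] = max(2+11, 5+7, 7+5, 11+2, 14+0) = 14
R[6] = max(2+14, 5+11, 7+7, 11+5, 14+2, 17+0) = 17
R[7] = max(2+17, 5+14, 7+11, …, 17+2, 19+0) = 19
R[8] = max(2+19, 5+17, 7+14, …, 19+2, 22+0) = 22
R[9] = max(2+22, 5+19, 7+17, …, 22+2, 24+0) = 25
R[10] = max(2+25, 5+22, 7+19, …, 24+2, 26+0) = 28
R[11] = max(2+28, 5+25, 7+22, …, 26+2, 28+0) = 31
R[12] = max(2+31, 5+28, 7+25, …, 28+2, 32+0) = 34
One optimal cutting: 6 + 6 → $17 + $17 = $34.

34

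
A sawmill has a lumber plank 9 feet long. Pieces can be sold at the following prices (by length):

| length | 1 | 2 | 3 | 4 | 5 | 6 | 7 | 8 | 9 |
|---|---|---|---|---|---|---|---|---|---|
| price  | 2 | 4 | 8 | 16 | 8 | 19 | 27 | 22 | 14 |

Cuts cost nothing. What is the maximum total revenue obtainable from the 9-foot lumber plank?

34

Build best[k] bottom-up: best[k] = max over allowed piece i of (p[i] + best[k−i]).
best[1] = 2
best[2] = 4  (first piece 1, then best[1]=2)
best[3] = 8
best[4] = 16
best[5] = 18  (first piece 1, then best[4]=16)
best[6] = 20  (first piece 1, then best[5]=18)
best[7] = 27
best[8] = 32  (first piece 4, then best[4]=16)
best[9] = 34  (first piece 1, then best[8]=32)
One optimal cutting: 4 + 4 + 1 → $16 + $16 + $2 = $34.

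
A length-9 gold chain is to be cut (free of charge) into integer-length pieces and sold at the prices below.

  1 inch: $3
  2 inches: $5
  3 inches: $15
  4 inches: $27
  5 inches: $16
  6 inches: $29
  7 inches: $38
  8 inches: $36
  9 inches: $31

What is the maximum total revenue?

Build r[k] bottom-up: r[k] = max over allowed piece i of (p[i] + r[k−i]).
r[1] = 3
r[2] = 6  (first piece 1, then r[1]=3)
r[3] = 15
r[4] = 27
r[5] = 30  (first piece 1, then r[4]=27)
r[6] = 33  (first piece 1, then r[5]=30)
r[7] = 42  (first piece 3, then r[4]=27)
r[8] = 54  (first piece 4, then r[4]=27)
r[9] = 57  (first piece 1, then r[8]=54)
One optimal cutting: 4 + 4 + 1 → $27 + $27 + $3 = $57.

57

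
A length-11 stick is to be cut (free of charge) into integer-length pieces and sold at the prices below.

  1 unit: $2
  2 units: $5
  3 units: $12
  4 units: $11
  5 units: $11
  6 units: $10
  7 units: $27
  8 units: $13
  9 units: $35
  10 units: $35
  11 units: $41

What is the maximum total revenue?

41

Consider every possible first cut. r[k] is the best of p[i]+r[k−i] over all sellable i≤k.
r[1] = 2
r[2] = 5
r[3] = 12
r[4] = 14  (first piece 1, then r[3]=12)
r[5] = 17  (first piece 2, then r[3]=12)
r[6] = 24  (first piece 3, then r[3]=12)
r[7] = 27
r[8] = 29  (first piece 1, then r[7]=27)
r[9] = 36  (first piece 3, then r[6]=24)
r[10] = 39  (first piece 3, then r[7]=27)
r[11] = 41  (first piece 1, then r[10]=39)
One optimal cutting: 7 + 3 + 1 → $27 + $12 + $2 = $41.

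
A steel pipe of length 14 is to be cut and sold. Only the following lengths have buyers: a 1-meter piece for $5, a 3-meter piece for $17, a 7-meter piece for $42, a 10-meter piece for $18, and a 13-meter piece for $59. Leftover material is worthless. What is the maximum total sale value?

84

Build best[k] bottom-up: best[k] = max over allowed piece i of (p[i] + best[k−i]).
best[1] = 5
best[2] = 10  (first piece 1, then best[1]=5)
best[3] = max(5+10, 17+0) = 17
best[4] = max(5+17, 17+5) = 22
best[5] = max(5+22, 17+10) = 27
best[6] = max(5+27, 17+17) = 34
best[7] = max(5+34, 17+22, 42+0) = 42
best[8] = max(5+42, 17+27, 42+5) = 47
best[9] = max(5+47, 17+34, 42+10) = 52
best[10] = max(5+52, 17+42, 42+17, 18+0) = 59
best[11] = max(5+59, 17+47, 42+22, 18+5) = 64
best[12] = max(5+64, 17+52, 42+27, 18+10) = 69
best[13] = max(5+69, 17+59, 42+34, 18+17, 59+0) = 76
best[14] = max(5+76, 17+64, 42+42, 18+22, 59+5) = 84
One optimal cutting: 7 + 7 → $84.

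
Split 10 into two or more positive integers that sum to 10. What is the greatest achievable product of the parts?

Let P[k] be the best product for length k (with at least one cut). For each first piece i, the rest contributes max(k−i, P[k−i]).
Small cases: P[2]=1, P[3]=2.
P[4] = max(1×3, 2×2, 3×1) = 4
P[5] = max(1×4, 2×3, 3×2, 4×1) = 6
P[6] = max(1×6, 2×4, 3×3, 4×2, 5×1) = 9
P[7] = max(1×9, 2×6, 3×4, 4×3, 5×2, 6×1) = 12
P[8] = max(1×12, 2×9, 3×6, …, 6×2, 7×1) = 18
P[9] = max(1×18, 2×12, 3×9, …, 7×2, 8×1) = 27
P[10] = max(1×27, 2×18, 3×12, …, 8×2, 9×1) = 36
One optimal split: 3 + 3 + 2 + 2; product 3×3×2×2 = 36.

36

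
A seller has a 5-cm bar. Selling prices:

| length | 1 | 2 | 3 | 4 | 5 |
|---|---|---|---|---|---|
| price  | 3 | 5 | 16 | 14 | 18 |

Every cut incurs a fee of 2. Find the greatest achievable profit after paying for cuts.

19

Let v[k] be the best obtainable value from length k. For each k, try every first piece i and keep the best of price[i] + v[k−i] minus the 2 cut fee when i<k.
v[1] = 3
v[2] = 5
v[3] = 16
v[4] = 17  (first piece 1, then v[3]=16)
v[5] = 19  (first piece 2, then v[3]=16)
One optimal plan: pieces 3 + 2 (1 cut) → 21 − 2 = 19.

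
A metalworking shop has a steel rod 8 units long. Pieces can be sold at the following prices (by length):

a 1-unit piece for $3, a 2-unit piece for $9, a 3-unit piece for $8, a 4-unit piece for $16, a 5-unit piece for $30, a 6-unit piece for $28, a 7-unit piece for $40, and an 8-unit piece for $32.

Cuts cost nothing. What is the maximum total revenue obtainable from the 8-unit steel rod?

43

Build r[k] bottom-up: r[k] = max over allowed piece i of (p[i] + r[k−i]).
r[1] = 3
r[2] = max(3+3, 9+0) = 9
r[3] = max(3+9, 9+3, 8+0) = 12
r[4] = max(3+12, 9+9, 8+3, 16+0) = 18
r[5] = max(3+18, 9+12, 8+9, 16+3, 30+0) = 30
r[6] = max(3+30, 9+18, 8+12, 16+9, 30+3, 28+0) = 33
r[7] = max(3+33, 9+30, 8+18, …, 28+3, 40+0) = 40
r[8] = max(3+40, 9+33, 8+30, …, 40+3, 32+0) = 43
One optimal cutting: 7 + 1 → $40 + $3 = $43.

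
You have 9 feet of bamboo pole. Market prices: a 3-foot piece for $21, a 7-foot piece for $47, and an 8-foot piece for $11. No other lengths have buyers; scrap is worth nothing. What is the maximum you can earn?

Build f[k] bottom-up: f[k] = max over allowed piece i of (p[i] + f[k−i]).
f[1] = 0
f[2] = 0
f[3] = 21
f[4] = 21
f[5] = 21
f[6] = 42  (first piece 3, then f[3]=21)
f[7] = max(21+21, 47+0) = 47
f[8] = max(21+21, 47+0, 11+0) = 47
f[9] = max(21+42, 47+0, 11+0) = 63
One optimal cutting: 3 + 3 + 3 → $63.

63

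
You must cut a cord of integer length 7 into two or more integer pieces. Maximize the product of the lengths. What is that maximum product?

12

Define P[k] = max over 1≤i<k of i · max(k−i, P[k−i]); the inner max lets the remainder stay uncut if that's better.
P[2] = 1·max(1,0) = 1·1 = 1
P[3] = 1·max(2,1) = 1·2 = 2
P[4] = 2·max(2,1) = 2·2 = 4
P[5] = 2·max(3,2) = 2·3 = 6
P[6] = 3·max(3,2) = 3·3 = 9
P[7] = 2·max(5,6) = 2·6 = 12
One optimal split: 3 + 2 + 2; product 3·2·2 = 12.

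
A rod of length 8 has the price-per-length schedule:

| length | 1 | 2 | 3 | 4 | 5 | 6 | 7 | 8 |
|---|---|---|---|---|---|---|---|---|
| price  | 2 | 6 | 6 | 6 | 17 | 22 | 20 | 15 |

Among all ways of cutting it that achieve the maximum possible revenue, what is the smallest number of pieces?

2

Build r[k] bottom-up: r[k] = max over allowed piece i of (p[i] + r[k−i]).
r[1] = 2
r[2] = 6
r[3] = 8  (first piece 1, then r[2]=6)
r[4] = 12  (first piece 2, then r[2]=6)
r[5] = 17
r[6] = 22
r[7] = 24  (first piece 1, then r[6]=22)
r[8] = 28  (first piece 2, then r[6]=22)
Maximum revenue is $28.
Now minimize piece count subject to staying optimal: for each k, pieces[k] = 1 + min over i with p[i]+r[k−i]=r[k] of pieces[k−i].
pieces[5] = 1
pieces[6] = 1
pieces[7] = 2
pieces[8] = 2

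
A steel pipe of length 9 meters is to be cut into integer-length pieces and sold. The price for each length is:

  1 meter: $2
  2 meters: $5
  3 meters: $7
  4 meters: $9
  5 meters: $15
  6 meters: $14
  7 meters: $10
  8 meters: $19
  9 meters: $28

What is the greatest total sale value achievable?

Consider every possible first cut. r[k] is the best of p[i]+r[k−i] over all sellable i≤k.
r[1] = 2
r[2] = max(2+2, 5+0) = 5
r[3] = max(2+5, 5+2, 7+0) = 7
r[4] = max(2+7, 5+5, 7+2, 9+0) = 10
r[5] = max(2+10, 5+7, 7+5, 9+2, 15+0) = 15
r[6] = max(2+15, 5+10, 7+7, 9+5, 15+2, 14+0) = 17
r[7] = max(2+17, 5+15, 7+10, …, 14+2, 10+0) = 20
r[8] = max(2+20, 5+17, 7+15, …, 10+2, 19+0) = 22
r[9] = max(2+22, 5+20, 7+17, …, 19+2, 28+0) = 28
Best is to sell the whole 9-meter piece uncut for $28.

28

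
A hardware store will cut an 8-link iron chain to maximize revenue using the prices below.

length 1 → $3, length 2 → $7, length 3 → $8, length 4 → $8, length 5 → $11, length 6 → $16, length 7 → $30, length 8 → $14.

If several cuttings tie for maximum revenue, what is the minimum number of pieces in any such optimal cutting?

Build r[k] bottom-up: r[k] = max over allowed piece i of (p[i] + r[k−i]).
r[1] = 3
r[2] = 7
r[3] = 10  (first piece 1, then r[2]=7)
r[4] = 14  (first piece 2, then r[2]=7)
r[5] = 17  (first piece 1, then r[4]=14)
r[6] = 21  (first piece 2, then r[4]=14)
r[7] = 30
r[8] = 33  (first piece 1, then r[7]=30)
Maximum revenue is $33.
Now minimize piece count subject to staying optimal: for each k, pieces[k] = 1 + min over i with p[i]+r[k−i]=r[k] of pieces[k−i].
pieces[5] = 3
pieces[6] = 3
pieces[7] = 1
pieces[8] = 2

2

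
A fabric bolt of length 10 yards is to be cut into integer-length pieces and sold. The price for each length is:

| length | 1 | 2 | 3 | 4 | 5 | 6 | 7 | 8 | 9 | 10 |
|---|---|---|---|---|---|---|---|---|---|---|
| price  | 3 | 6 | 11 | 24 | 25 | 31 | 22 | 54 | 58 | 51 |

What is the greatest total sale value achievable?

Consider every possible first cut. v[k] is the best of p[i]+v[k−i] over all sellable i≤k.
v[1] = 3
v[2] = max(3+3, 6+0) = 6
v[3] = max(3+6, 6+3, 11+0) = 11
v[4] = max(3+11, 6+6, 11+3, 24+0) = 24
v[5] = max(3+24, 6+11, 11+6, 24+3, 25+0) = 27
v[6] = max(3+27, 6+24, 11+11, 24+6, 25+3, 31+0) = 31
v[7] = max(3+31, 6+27, 11+24, …, 31+3, 22+0) = 35
v[8] = max(3+35, 6+31, 11+27, …, 22+3, 54+0) = 54
v[9] = max(3+54, 6+35, 11+31, …, 54+3, 58+0) = 58
v[10] = max(3+58, 6+54, 11+35, …, 58+3, 51+0) = 61
One optimal cutting: 9 + 1 → $58 + $3 = $61.

61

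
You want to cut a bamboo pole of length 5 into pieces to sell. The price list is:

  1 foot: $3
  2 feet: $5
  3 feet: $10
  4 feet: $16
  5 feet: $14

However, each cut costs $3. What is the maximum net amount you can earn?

Let r[k] be the best obtainable value from length k. For each k, try every first piece i and keep the best of price[i] + r[k−i] minus the 3 cut fee when i<k.
r[1] = 3
r[2] = max(3+3-3, 5+0) = 5
r[3] = max(3+5-3, 5+3-3, 10+0) = 10
r[4] = max(3+10-3, 5+5-3, 10+3-3, 16+0) = 16
r[5] = max(3+16-3, 5+10-3, 10+5-3, 16+3-3, 14+0) = 16
One optimal plan: pieces 4 + 1 (1 cut) → $19 − $3 = $16.

16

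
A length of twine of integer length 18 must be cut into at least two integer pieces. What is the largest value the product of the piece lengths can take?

729

Let m[k] be the best product for length k (with at least one cut). For each first piece i, the rest contributes max(k−i, m[k−i]).
Small cases: m[2]=1, m[3]=2, m[4]=4, m[5]=6, m[6]=9, m[7]=12, m[8]=18, m[9]=27, m[10]=36, m[11]=54.
m[12] = max(1*54, 2*36, 3*27, …, 10*2, 11*1) = 81
m[13] = max(1*81, 2*54, 3*36, …, 11*2, 12*1) = 108
m[14] = max(1*108, 2*81, 3*54, …, 12*2, 13*1) = 162
m[15] = max(1*162, 2*108, 3*81, …, 13*2, 14*1) = 243
m[16] = max(1*243, 2*162, 3*108, …, 14*2, 15*1) = 324
m[17] = max(1*324, 2*243, 3*162, …, 15*2, 16*1) = 486
m[18] = max(1*486, 2*324, 3*243, …, 16*2, 17*1) = 729
One optimal split: 3 + 3 + 3 + 3 + 3 + 3; product 3*3*3*3*3*3 = 729.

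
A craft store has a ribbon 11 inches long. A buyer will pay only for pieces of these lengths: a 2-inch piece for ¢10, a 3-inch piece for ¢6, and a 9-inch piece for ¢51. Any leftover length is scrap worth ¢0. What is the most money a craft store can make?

Consider every possible first cut. f[k] is the best of p[i]+f[k−i] over all sellable i≤k.
f[1] = 0
f[2] = 10
f[3] = max(10+0, 6+0) = 10
f[4] = max(10+10, 6+0) = 20
f[5] = max(10+10, 6+10) = 20
f[6] = max(10+20, 6+10) = 30
f[7] = max(10+20, 6+20) = 30
f[8] = max(10+30, 6+20) = 40
f[9] = max(10+30, 6+30, 51+0) = 51
f[10] = max(10+40, 6+30, 51+0) = 51
f[11] = max(10+51, 6+40, 51+10) = 61
One optimal cutting: 9 + 2 → ¢61.

61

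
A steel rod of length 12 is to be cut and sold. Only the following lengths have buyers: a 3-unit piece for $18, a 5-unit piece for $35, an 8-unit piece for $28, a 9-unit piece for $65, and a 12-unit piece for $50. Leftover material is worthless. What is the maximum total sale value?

83

Let f[k] be the best obtainable value from length k. For each k, try every first piece i and keep the best of price[i] + f[k−i].
f[1] = 0
f[2] = 0
f[3] = 18
f[4] = 18
f[5] = 35
f[6] = 36  (first piece 3, then f[3]=18)
f[7] = 36
f[8] = 53  (first piece 3, then f[5]=35)
f[9] = 65
f[10] = 70  (first piece 5, then f[5]=35)
f[11] = 71  (first piece 3, then f[8]=53)
f[12] = 83  (first piece 3, then f[9]=65)
One optimal cutting: 9 + 3 → $83.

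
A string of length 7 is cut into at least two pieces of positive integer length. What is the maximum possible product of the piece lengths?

Fill f[k] for k=2..7: at each k try every first piece i and multiply by the better of (k−i) uncut or f[k−i].
f[2] = 1*max(1,0) = 1*1 = 1
f[3] = max(1*2, 2*1) = 2
f[4] = max(1*3, 2*2, 3*1) = 4
f[5] = max(1*4, 2*3, 3*2, 4*1) = 6
f[6] = max(1*6, 2*4, 3*3, 4*2, 5*1) = 9
f[7] = max(1*9, 2*6, 3*4, 4*3, 5*2, 6*1) = 12
One optimal split: 3 + 2 + 2; product 3*2*2 = 12.

12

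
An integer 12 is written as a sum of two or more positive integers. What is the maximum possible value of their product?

81

Define m[k] = max over 1≤i<k of i · max(k−i, m[k−i]); the inner max lets the remainder stay uncut if that's better.
m[2] = 1×max(1,0) = 1×1 = 1
m[3] = max(1×2, 2×1) = 2
m[4] = max(1×3, 2×2, 3×1) = 4
m[5] = max(1×4, 2×3, 3×2, 4×1) = 6
m[6] = max(1×6, 2×4, 3×3, 4×2, 5×1) = 9
m[7] = max(1×9, 2×6, 3×4, 4×3, 5×2, 6×1) = 12
m[8] = max(1×12, 2×9, 3×6, …, 6×2, 7×1) = 18
m[9] = max(1×18, 2×12, 3×9, …, 7×2, 8×1) = 27
m[10] = max(1×27, 2×18, 3×12, …, 8×2, 9×1) = 36
m[11] = max(1×36, 2×27, 3×18, …, 9×2, 10×1) = 54
m[12] = max(1×54, 2×36, 3×27, …, 10×2, 11×1) = 81
One optimal split: 3 + 3 + 3 + 3; product 3×3×3×3 = 81.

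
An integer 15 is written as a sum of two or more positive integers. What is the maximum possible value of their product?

Define m[k] = max over 1≤i<k of i · max(k−i, m[k−i]); the inner max lets the remainder stay uncut if that's better.
m[2] = 1*max(1,0) = 1*1 = 1
m[3] = max(1*2, 2*1) = 2
m[4] = max(1*3, 2*2, 3*1) = 4
m[5] = max(1*4, 2*3, 3*2, 4*1) = 6
m[6] = max(1*6, 2*4, 3*3, 4*2, 5*1) = 9
m[7] = max(1*9, 2*6, 3*4, 4*3, 5*2, 6*1) = 12
m[8] = max(1*12, 2*9, 3*6, …, 6*2, 7*1) = 18
m[9] = max(1*18, 2*12, 3*9, …, 7*2, 8*1) = 27
m[10] = max(1*27, 2*18, 3*12, …, 8*2, 9*1) = 36
m[11] = max(1*36, 2*27, 3*18, …, 9*2, 10*1) = 54
m[12] = max(1*54, 2*36, 3*27, …, 10*2, 11*1) = 81
m[13] = max(1*81, 2*54, 3*36, …, 11*2, 12*1) = 108
m[14] = max(1*108, 2*81, 3*54, …, 12*2, 13*1) = 162
m[15] = max(1*162, 2*108, 3*81, …, 13*2, 14*1) = 243
One optimal split: 3 + 3 + 3 + 3 + 3; product 3*3*3*3*3 = 243.

243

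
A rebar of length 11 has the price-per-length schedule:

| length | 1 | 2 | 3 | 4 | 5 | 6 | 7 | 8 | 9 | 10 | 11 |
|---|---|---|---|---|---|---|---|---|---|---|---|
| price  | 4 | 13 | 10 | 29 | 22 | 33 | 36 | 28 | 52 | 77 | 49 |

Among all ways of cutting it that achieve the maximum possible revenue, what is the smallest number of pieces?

2

Build r[k] bottom-up: r[k] = max over allowed piece i of (p[i] + r[k−i]).
r[1] = 4
r[2] = 13
r[3] = 17  (first piece 1, then r[2]=13)
r[4] = 29
r[5] = 33  (first piece 1, then r[4]=29)
r[6] = 42  (first piece 2, then r[4]=29)
r[7] = 46  (first piece 1, then r[6]=42)
r[8] = 58  (first piece 4, then r[4]=29)
r[9] = 62  (first piece 1, then r[8]=58)
r[10] = 77
r[11] = 81  (first piece 1, then r[10]=77)
Maximum revenue is ₹81.
Now minimize piece count subject to staying optimal: for each k, pieces[k] = 1 + min over i with p[i]+r[k−i]=r[k] of pieces[k−i].
pieces[8] = 2
pieces[9] = 3
pieces[10] = 1
pieces[11] = 2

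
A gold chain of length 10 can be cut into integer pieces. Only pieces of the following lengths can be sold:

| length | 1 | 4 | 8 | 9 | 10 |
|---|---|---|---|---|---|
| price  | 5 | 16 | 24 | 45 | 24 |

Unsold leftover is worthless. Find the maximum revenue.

50

Consider every possible first cut. f[k] is the best of p[i]+f[k−i] over all sellable i≤k.
f[1] = 5
f[2] = 10  (first piece 1, then f[1]=5)
f[3] = 15  (first piece 1, then f[2]=10)
f[4] = 20  (first piece 1, then f[3]=15)
f[5] = 25  (first piece 1, then f[4]=20)
f[6] = 30  (first piece 1, then f[5]=25)
f[7] = 35  (first piece 1, then f[6]=30)
f[8] = 40  (first piece 1, then f[7]=35)
f[9] = 45  (first piece 1, then f[8]=40)
f[10] = 50  (first piece 1, then f[9]=45)
One optimal cutting: 1 + 1 + 1 + 1 + 1 + 1 + 1 + 1 + 1 + 1 → $50.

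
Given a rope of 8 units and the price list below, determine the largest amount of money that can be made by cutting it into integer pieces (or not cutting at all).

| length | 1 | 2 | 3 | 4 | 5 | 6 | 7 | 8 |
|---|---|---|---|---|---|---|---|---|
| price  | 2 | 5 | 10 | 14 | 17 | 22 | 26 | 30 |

Consider every possible first cut. R[k] is the best of p[i]+R[k−i] over all sellable i≤k.
R[1] = 2
R[2] = 5
R[3] = 10
R[4] = 14
R[5] = 17
R[6] = 22
R[7] = 26
R[8] = 30
Best is to sell the whole 8-unit piece uncut for $30.

30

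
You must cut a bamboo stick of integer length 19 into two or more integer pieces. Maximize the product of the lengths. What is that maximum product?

972

Define g[k] = max over 1≤i<k of i · max(k−i, g[k−i]); the inner max lets the remainder stay uncut if that's better.
Small cases: g[2]=1, g[3]=2, g[4]=4, g[5]=6, g[6]=9, g[7]=12, g[8]=18, g[9]=27, g[10]=36, g[11]=54.
g[12] = 3*max(9,27) = 3*27 = 81
g[13] = 2*max(11,54) = 2*54 = 108
g[14] = 2*max(12,81) = 2*81 = 162
g[15] = 3*max(12,81) = 3*81 = 243
g[16] = 2*max(14,162) = 2*162 = 324
g[17] = 2*max(15,243) = 2*243 = 486
g[18] = 3*max(15,243) = 3*243 = 729
g[19] = 2*max(17,486) = 2*486 = 972
One optimal split: 3 + 3 + 3 + 3 + 3 + 2 + 2; product 3*3*3*3*3*2*2 = 972.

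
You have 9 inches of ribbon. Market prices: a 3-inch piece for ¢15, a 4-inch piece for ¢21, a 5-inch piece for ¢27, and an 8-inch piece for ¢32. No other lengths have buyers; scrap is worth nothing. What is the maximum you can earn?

Consider every possible first cut. f[k] is the best of p[i]+f[k−i] over all sellable i≤k.
f[1] = 0
f[2] = 0
f[3] = 15
f[4] = max(15+0, 21+0) = 21
f[5] = max(15+0, 21+0, 27+0) = 27
f[6] = max(15+15, 21+0, 27+0) = 30
f[7] = max(15+21, 21+15, 27+0) = 36
f[8] = max(15+27, 21+21, 27+15, 32+0) = 42
f[9] = max(15+30, 21+27, 27+21, 32+0) = 48
One optimal cutting: 5 + 4 → ¢48.

48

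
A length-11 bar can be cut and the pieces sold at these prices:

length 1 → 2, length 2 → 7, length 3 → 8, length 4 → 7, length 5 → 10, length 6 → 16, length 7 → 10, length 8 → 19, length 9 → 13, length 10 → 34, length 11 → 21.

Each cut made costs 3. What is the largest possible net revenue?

Let v[k] be the best obtainable value from length k. For each k, try every first piece i and keep the best of price[i] + v[k−i] minus the 3 cut fee when i<k.
v[1] = 2
v[2] = max(2+2-3, 7+0) = 7
v[3] = max(2+7-3, 7+2-3, 8+0) = 8
v[4] = max(2+8-3, 7+7-3, 8+2-3, 7+0) = 11
v[5] = max(2+11-3, 7+8-3, 8+7-3, 7+2-3, 10+0) = 12
v[6] = max(2+12-3, 7+11-3, 8+8-3, 7+7-3, 10+2-3, 16+0) = 16
v[7] = max(2+16-3, 7+12-3, 8+11-3, …, 16+2-3, 10+0) = 16
v[8] = max(2+16-3, 7+16-3, 8+12-3, …, 10+2-3, 19+0) = 20
v[9] = max(2+20-3, 7+16-3, 8+16-3, …, 19+2-3, 13+0) = 21
v[10] = max(2+21-3, 7+20-3, 8+16-3, …, 13+2-3, 34+0) = 34
v[11] = max(2+34-3, 7+21-3, 8+20-3, …, 34+2-3, 21+0) = 33
One optimal plan: pieces 10 + 1 (1 cut) → 36 − 3 = 33.

33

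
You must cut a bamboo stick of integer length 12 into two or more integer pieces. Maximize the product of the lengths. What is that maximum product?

Let f[k] be the best product for length k (with at least one cut). For each first piece i, the rest contributes max(k−i, f[k−i]).
f[2] = 1×max(1,0) = 1×1 = 1
f[3] = max(1×2, 2×1) = 2
f[4] = max(1×3, 2×2, 3×1) = 4
f[5] = max(1×4, 2×3, 3×2, 4×1) = 6
f[6] = max(1×6, 2×4, 3×3, 4×2, 5×1) = 9
f[7] = max(1×9, 2×6, 3×4, 4×3, 5×2, 6×1) = 12
f[8] = max(1×12, 2×9, 3×6, …, 6×2, 7×1) = 18
f[9] = max(1×18, 2×12, 3×9, …, 7×2, 8×1) = 27
f[10] = max(1×27, 2×18, 3×12, …, 8×2, 9×1) = 36
f[11] = max(1×36, 2×27, 3×18, …, 9×2, 10×1) = 54
f[12] = max(1×54, 2×36, 3×27, …, 10×2, 11×1) = 81
One optimal split: 3 + 3 + 3 + 3; product 3×3×3×3 = 81.

81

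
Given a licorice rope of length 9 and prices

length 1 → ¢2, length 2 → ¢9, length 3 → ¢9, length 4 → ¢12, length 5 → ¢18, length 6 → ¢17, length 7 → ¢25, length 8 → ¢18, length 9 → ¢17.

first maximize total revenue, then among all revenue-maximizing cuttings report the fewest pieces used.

Consider every possible first cut. r[k] is the best of p[i]+r[k−i] over all sellable i≤k.
r[1] = 2
r[2] = max(2+2, 9+0) = 9
r[3] = max(2+9, 9+2, 9+0) = 11
r[4] = max(2+11, 9+9, 9+2, 12+0) = 18
r[5] = max(2+18, 9+11, 9+9, 12+2, 18+0) = 20
r[6] = max(2+20, 9+18, 9+11, 12+9, 18+2, 17+0) = 27
r[7] = max(2+27, 9+20, 9+18, …, 17+2, 25+0) = 29
r[8] = max(2+29, 9+27, 9+20, …, 25+2, 18+0) = 36
r[9] = max(2+36, 9+29, 9+27, …, 18+2, 17+0) = 38
Maximum revenue is ¢38.
Now minimize piece count subject to staying optimal: for each k, pieces[k] = 1 + min over i with p[i]+r[k−i]=r[k] of pieces[k−i].
pieces[6] = 3
pieces[7] = 4
pieces[8] = 4
pieces[9] = 5

5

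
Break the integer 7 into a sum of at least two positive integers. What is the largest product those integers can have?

12

Fill P[k] for k=2..7: at each k try every first piece i and multiply by the better of (k−i) uncut or P[k−i].
P[2] = 1·max(1,0) = 1·1 = 1
P[3] = 1·max(2,1) = 1·2 = 2
P[4] = 2·max(2,1) = 2·2 = 4
P[5] = 2·max(3,2) = 2·3 = 6
P[6] = 3·max(3,2) = 3·3 = 9
P[7] = 2·max(5,6) = 2·6 = 12
One optimal split: 3 + 2 + 2; product 3·2·2 = 12.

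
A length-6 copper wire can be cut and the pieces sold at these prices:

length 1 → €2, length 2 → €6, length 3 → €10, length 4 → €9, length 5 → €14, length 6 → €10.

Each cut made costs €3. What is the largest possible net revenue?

Build v[k] bottom-up: v[k] = max over allowed piece i of (p[i] + v[k−i]) − 3 per cut.
v[1] = 2
v[2] = max(2+2-3, 6+0) = 6
v[3] = max(2+6-3, 6+2-3, 10+0) = 10
v[4] = max(2+10-3, 6+6-3, 10+2-3, 9+0) = 9
v[5] = max(2+9-3, 6+10-3, 10+6-3, 9+2-3, 14+0) = 14
v[6] = max(2+14-3, 6+9-3, 10+10-3, 9+6-3, 14+2-3, 10+0) = 17
One optimal plan: pieces 3 + 3 (1 cut) → €20 − €3 = €17.

17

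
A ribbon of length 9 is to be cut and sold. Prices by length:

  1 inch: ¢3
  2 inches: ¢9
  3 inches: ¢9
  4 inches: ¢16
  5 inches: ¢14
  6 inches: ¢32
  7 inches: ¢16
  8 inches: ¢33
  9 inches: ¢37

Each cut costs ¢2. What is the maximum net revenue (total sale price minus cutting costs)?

Consider every possible first cut. v[k] is the best of p[i]+v[k−i] over all sellable i≤k, charging 2 whenever i<k.
v[1] = 3
v[2] = max(3+3-2, 9+0) = 9
v[3] = max(3+9-2, 9+3-2, 9+0) = 10
v[4] = max(3+10-2, 9+9-2, 9+3-2, 16+0) = 16
v[5] = max(3+16-2, 9+10-2, 9+9-2, 16+3-2, 14+0) = 17
v[6] = max(3+17-2, 9+16-2, 9+10-2, 16+9-2, 14+3-2, 32+0) = 32
v[7] = max(3+32-2, 9+17-2, 9+16-2, …, 32+3-2, 16+0) = 33
v[8] = max(3+33-2, 9+32-2, 9+17-2, …, 16+3-2, 33+0) = 39
v[9] = max(3+39-2, 9+33-2, 9+32-2, …, 33+3-2, 37+0) = 40
One optimal plan: pieces 6 + 2 + 1 (2 cuts) → ¢44 − ¢4 = ¢40.

40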